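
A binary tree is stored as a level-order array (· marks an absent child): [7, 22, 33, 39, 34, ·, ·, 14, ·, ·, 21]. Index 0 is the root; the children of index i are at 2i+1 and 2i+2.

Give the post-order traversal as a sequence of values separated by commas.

14, 39, 21, 34, 22, 33, 7

Post-order visits the left subtree, then the right subtree, then the node.
At 7: go left to 22.
  At 22: go left to 39.
    At 39: go left to 14.
      14 is a leaf — visit 14.
    At 39: no right child.
    Visit 39.
  At 22: go right to 34.
    At 34: no left child.
    At 34: go right to 21.
      21 is a leaf — visit 21.
    Visit 34.
  Visit 22.
At 7: go right to 33.
  33 is a leaf — visit 33.
Visit 7.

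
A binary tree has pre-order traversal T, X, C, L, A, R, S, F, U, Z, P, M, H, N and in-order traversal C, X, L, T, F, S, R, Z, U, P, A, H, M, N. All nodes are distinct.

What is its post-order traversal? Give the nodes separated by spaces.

The first element of pre-order is the root; it splits in-order into left and right subtrees.
Root T: left subtree has 3 nodes {C, X, L}, right has 10 {F, S, R, Z, U, P, A, H, M, N}.
  Root X: left subtree has 1 node {C}, right has 1 {L}.
  Root A: left subtree has 6 nodes {F, S, R, Z, U, P}, right has 3 {H, M, N}.
    Root R: left subtree has 2 nodes {F, S}, right has 3 {Z, U, P}.
      Root S: left subtree has 1 node {F}, right has 0 { }.
      Root U: left subtree has 1 node {Z}, right has 1 {P}.
    Root M: left subtree has 1 node {H}, right has 1 {N}.

C L X F S Z P U R H N M A T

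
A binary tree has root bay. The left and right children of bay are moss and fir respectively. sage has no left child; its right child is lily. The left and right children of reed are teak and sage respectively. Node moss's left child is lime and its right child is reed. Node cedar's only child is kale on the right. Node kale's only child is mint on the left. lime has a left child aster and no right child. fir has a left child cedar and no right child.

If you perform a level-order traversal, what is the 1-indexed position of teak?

8

Level-order visits nodes level by level from the root, left to right within each level.
Level 0: bay
Level 1: moss, fir
Level 2: lime, reed, cedar
Level 3: aster, teak, sage, kale
Level 4: lily, mint
Full level-order sequence: bay, moss, fir, lime, reed, cedar, aster, teak, sage, kale, lily, mint.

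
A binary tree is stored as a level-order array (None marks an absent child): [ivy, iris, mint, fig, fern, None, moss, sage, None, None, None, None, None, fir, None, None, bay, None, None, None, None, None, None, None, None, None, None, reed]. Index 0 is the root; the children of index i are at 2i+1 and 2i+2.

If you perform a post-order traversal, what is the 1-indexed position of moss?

Post-order visits the left subtree, then the right subtree, then the node.
At ivy: go left to iris.
  At iris: go left to fig.
    At fig: go left to sage.
      At sage: no left child.
      At sage: go right to bay.
        bay is a leaf — visit bay.
      Visit sage.
    At fig: no right child.
    Visit fig.
  At iris: go right to fern.
    fern is a leaf — visit fern.
  Visit iris.
At ivy: go right to mint.
  At mint: no left child.
  At mint: go right to moss.
    At moss: go left to fir.
      At fir: go left to reed.
        reed is a leaf — visit reed.
      At fir: no right child.
      Visit fir.
    At moss: no right child.
    Visit moss.
  Visit mint.
Visit ivy.
Full post-order sequence: bay, sage, fig, fern, iris, reed, fir, moss, mint, ivy.

8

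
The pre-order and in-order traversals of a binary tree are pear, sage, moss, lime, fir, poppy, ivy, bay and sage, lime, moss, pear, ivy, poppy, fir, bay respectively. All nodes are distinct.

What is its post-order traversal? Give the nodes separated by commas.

The first element of pre-order is the root; it splits in-order into left and right subtrees.
Root pear: left subtree has 3 nodes {sage, lime, moss}, right has 4 {ivy, poppy, fir, bay}.
  Root sage: left subtree has 0 nodes { }, right has 2 {lime, moss}.
    Root moss: left subtree has 1 node {lime}, right has 0 { }.
  Root fir: left subtree has 2 nodes {ivy, poppy}, right has 1 {bay}.
    Root poppy: left subtree has 1 node {ivy}, right has 0 { }.

lime, moss, sage, ivy, poppy, bay, fir, pear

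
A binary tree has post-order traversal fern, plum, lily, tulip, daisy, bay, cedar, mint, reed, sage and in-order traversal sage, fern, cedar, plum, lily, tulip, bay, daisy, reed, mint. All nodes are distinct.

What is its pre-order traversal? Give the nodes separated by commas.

sage, reed, cedar, fern, bay, tulip, lily, plum, daisy, mint

The last element of post-order is the root; it splits in-order into left and right subtrees.
Root sage: left subtree has 0 nodes { }, right has 9 {fern, cedar, plum, lily, tulip, bay, daisy, reed, mint}.
  Root reed: left subtree has 7 nodes {fern, cedar, plum, lily, tulip, bay, daisy}, right has 1 {mint}.
    Root cedar: left subtree has 1 node {fern}, right has 5 {plum, lily, tulip, bay, daisy}.
      Root bay: left subtree has 3 nodes {plum, lily, tulip}, right has 1 {daisy}.
        Root tulip: left subtree has 2 nodes {plum, lily}, right has 0 { }.
          Root lily: left subtree has 1 node {plum}, right has 0 { }.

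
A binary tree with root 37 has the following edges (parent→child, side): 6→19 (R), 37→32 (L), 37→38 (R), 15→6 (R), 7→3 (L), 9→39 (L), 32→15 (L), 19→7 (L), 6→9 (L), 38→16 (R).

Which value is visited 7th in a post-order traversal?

Post-order visits the left subtree, then the right subtree, then the node.
At 37: go left to 32.
  At 32: go left to 15.
    At 15: no left child.
    At 15: go right to 6.
      At 6: go left to 9.
        At 9: go left to 39.
          39 is a leaf — visit 39.
        At 9: no right child.
        Visit 9.
      At 6: go right to 19.
        At 19: go left to 7.
          At 7: go left to 3.
            3 is a leaf — visit 3.
          At 7: no right child.
          Visit 7.
        At 19: no right child.
        Visit 19.
      Visit 6.
    Visit 15.
  At 32: no right child.
  Visit 32.
At 37: go right to 38.
  At 38: no left child.
  At 38: go right to 16.
    16 is a leaf — visit 16.
  Visit 38.
Visit 37.
Full post-order sequence: 39, 9, 3, 7, 19, 6, 15, 32, 16, 38, 37.

15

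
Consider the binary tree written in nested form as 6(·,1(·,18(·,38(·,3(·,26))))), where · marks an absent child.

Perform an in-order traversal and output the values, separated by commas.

In-order visits the left subtree, then the node, then the right subtree.
At 6: no left child.
Visit 6.
At 6: go right to 1.
  At 1: no left child.
  Visit 1.
  At 1: go right to 18.
    At 18: no left child.
    Visit 18.
    At 18: go right to 38.
      At 38: no left child.
      Visit 38.
      At 38: go right to 3.
        At 3: no left child.
        Visit 3.
        At 3: go right to 26.
          26 is a leaf — visit 26.

6, 1, 18, 38, 3, 26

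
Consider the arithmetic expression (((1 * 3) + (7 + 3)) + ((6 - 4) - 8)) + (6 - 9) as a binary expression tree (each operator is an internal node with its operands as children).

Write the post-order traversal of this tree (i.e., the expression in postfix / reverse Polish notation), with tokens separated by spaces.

Post-order on an expression tree gives postfix notation: for each operator, emit left operand, right operand, then the operator.

1 3 * 7 3 + + 6 4 - 8 - + 6 9 - +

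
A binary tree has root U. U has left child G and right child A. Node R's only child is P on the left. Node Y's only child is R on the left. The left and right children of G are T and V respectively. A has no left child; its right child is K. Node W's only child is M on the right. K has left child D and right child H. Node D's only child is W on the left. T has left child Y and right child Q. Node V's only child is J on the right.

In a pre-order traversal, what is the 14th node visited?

Pre-order visits the node, then its left subtree, then its right subtree.
Visit U.
At U: go left to G.
  Visit G.
  At G: go left to T.
    Visit T.
    At T: go left to Y.
      Visit Y.
      At Y: go left to R.
        Visit R.
        At R: go left to P.
          P is a leaf — visit P.
        At R: no right child.
      At Y: no right child.
    At T: go right to Q.
      Q is a leaf — visit Q.
  At G: go right to V.
    Visit V.
    At V: no left child.
    At V: go right to J.
      J is a leaf — visit J.
At U: go right to A.
  Visit A.
  At A: no left child.
  At A: go right to K.
    Visit K.
    At K: go left to D.
      Visit D.
      At D: go left to W.
        Visit W.
        At W: no left child.
        At W: go right to M.
          M is a leaf — visit M.
      At D: no right child.
    At K: go right to H.
      H is a leaf — visit H.
Full pre-order sequence: U, G, T, Y, R, P, Q, V, J, A, K, D, W, M, H.

M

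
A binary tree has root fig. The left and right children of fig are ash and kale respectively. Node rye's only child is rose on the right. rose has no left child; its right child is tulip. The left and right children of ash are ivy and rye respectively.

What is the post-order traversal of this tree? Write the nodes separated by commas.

ivy, tulip, rose, rye, ash, kale, fig

Post-order visits the left subtree, then the right subtree, then the node.
At fig: go left to ash.
  At ash: go left to ivy.
    ivy is a leaf — visit ivy.
  At ash: go right to rye.
    At rye: no left child.
    At rye: go right to rose.
      At rose: no left child.
      At rose: go right to tulip.
        tulip is a leaf — visit tulip.
      Visit rose.
    Visit rye.
  Visit ash.
At fig: go right to kale.
  kale is a leaf — visit kale.
Visit fig.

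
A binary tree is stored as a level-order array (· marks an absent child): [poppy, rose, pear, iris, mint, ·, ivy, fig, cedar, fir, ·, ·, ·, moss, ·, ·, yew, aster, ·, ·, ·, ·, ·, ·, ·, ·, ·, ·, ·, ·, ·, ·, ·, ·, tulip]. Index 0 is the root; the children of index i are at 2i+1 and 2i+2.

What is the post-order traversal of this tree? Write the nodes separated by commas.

Post-order visits the left subtree, then the right subtree, then the node.
At poppy: go left to rose.
  At rose: go left to iris.
    At iris: go left to fig.
      At fig: no left child.
      At fig: go right to yew.
        At yew: no left child.
        At yew: go right to tulip.
          tulip is a leaf — visit tulip.
        Visit yew.
      Visit fig.
    At iris: go right to cedar.
      At cedar: go left to aster.
        aster is a leaf — visit aster.
      At cedar: no right child.
      Visit cedar.
    Visit iris.
  At rose: go right to mint.
    At mint: go left to fir.
      fir is a leaf — visit fir.
    At mint: no right child.
    Visit mint.
  Visit rose.
At poppy: go right to pear.
  At pear: no left child.
  At pear: go right to ivy.
    At ivy: go left to moss.
      moss is a leaf — visit moss.
    At ivy: no right child.
    Visit ivy.
  Visit pear.
Visit poppy.

tulip, yew, fig, aster, cedar, iris, fir, mint, rose, moss, ivy, pear, poppy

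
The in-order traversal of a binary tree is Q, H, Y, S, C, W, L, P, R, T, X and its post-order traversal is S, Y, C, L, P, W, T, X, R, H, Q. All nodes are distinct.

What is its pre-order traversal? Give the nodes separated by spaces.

Q H R W C Y S P L X T

The last element of post-order is the root; it splits in-order into left and right subtrees.
Root Q: left subtree has 0 nodes { }, right has 10 {H, Y, S, C, W, L, P, R, T, X}.
  Root H: left subtree has 0 nodes { }, right has 9 {Y, S, C, W, L, P, R, T, X}.
    Root R: left subtree has 6 nodes {Y, S, C, W, L, P}, right has 2 {T, X}.
      Root W: left subtree has 3 nodes {Y, S, C}, right has 2 {L, P}.
        Root C: left subtree has 2 nodes {Y, S}, right has 0 { }.
          Root Y: left subtree has 0 nodes { }, right has 1 {S}.
        Root P: left subtree has 1 node {L}, right has 0 { }.
      Root X: left subtree has 1 node {T}, right has 0 { }.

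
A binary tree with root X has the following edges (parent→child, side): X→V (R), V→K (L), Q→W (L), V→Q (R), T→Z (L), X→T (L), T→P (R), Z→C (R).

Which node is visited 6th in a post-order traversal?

W

Post-order visits the left subtree, then the right subtree, then the node.
At X: go left to T.
  At T: go left to Z.
    At Z: no left child.
    At Z: go right to C.
      C is a leaf — visit C.
    Visit Z.
  At T: go right to P.
    P is a leaf — visit P.
  Visit T.
At X: go right to V.
  At V: go left to K.
    K is a leaf — visit K.
  At V: go right to Q.
    At Q: go left to W.
      W is a leaf — visit W.
    At Q: no right child.
    Visit Q.
  Visit V.
Visit X.
Full post-order sequence: C, Z, P, T, K, W, Q, V, X.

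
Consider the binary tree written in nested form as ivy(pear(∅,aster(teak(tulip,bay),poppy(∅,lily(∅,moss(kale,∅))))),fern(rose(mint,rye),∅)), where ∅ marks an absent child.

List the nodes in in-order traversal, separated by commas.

In-order visits the left subtree, then the node, then the right subtree.
At ivy: go left to pear.
  At pear: no left child.
  Visit pear.
  At pear: go right to aster.
    At aster: go left to teak.
      At teak: go left to tulip.
        tulip is a leaf — visit tulip.
      Visit teak.
      At teak: go right to bay.
        bay is a leaf — visit bay.
    Visit aster.
    At aster: go right to poppy.
      At poppy: no left child.
      Visit poppy.
      At poppy: go right to lily.
        At lily: no left child.
        Visit lily.
        At lily: go right to moss.
          At moss: go left to kale.
            kale is a leaf — visit kale.
          Visit moss.
          At moss: no right child.
Visit ivy.
At ivy: go right to fern.
  At fern: go left to rose.
    At rose: go left to mint.
      mint is a leaf — visit mint.
    Visit rose.
    At rose: go right to rye.
      rye is a leaf — visit rye.
  Visit fern.
  At fern: no right child.

pear, tulip, teak, bay, aster, poppy, lily, kale, moss, ivy, mint, rose, rye, fern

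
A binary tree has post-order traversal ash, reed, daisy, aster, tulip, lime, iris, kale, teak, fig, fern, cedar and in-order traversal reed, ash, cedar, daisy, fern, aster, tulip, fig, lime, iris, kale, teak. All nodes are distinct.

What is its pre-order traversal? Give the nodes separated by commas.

The last element of post-order is the root; it splits in-order into left and right subtrees.
Root cedar: left subtree has 2 nodes {reed, ash}, right has 9 {daisy, fern, aster, tulip, fig, lime, iris, kale, teak}.
  Root reed: left subtree has 0 nodes { }, right has 1 {ash}.
  Root fern: left subtree has 1 node {daisy}, right has 7 {aster, tulip, fig, lime, iris, kale, teak}.
    Root fig: left subtree has 2 nodes {aster, tulip}, right has 4 {lime, iris, kale, teak}.
      Root tulip: left subtree has 1 node {aster}, right has 0 { }.
      Root teak: left subtree has 3 nodes {lime, iris, kale}, right has 0 { }.
        Root kale: left subtree has 2 nodes {lime, iris}, right has 0 { }.
          Root iris: left subtree has 1 node {lime}, right has 0 { }.

cedar, reed, ash, fern, daisy, fig, tulip, aster, teak, kale, iris, lime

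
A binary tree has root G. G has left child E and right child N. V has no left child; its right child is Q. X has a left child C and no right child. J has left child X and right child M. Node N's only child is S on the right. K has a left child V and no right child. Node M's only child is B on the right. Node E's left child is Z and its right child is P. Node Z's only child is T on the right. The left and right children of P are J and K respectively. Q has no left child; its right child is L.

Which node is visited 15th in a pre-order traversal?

Pre-order visits the node, then its left subtree, then its right subtree.
Visit G.
At G: go left to E.
  Visit E.
  At E: go left to Z.
    Visit Z.
    At Z: no left child.
    At Z: go right to T.
      T is a leaf — visit T.
  At E: go right to P.
    Visit P.
    At P: go left to J.
      Visit J.
      At J: go left to X.
        Visit X.
        At X: go left to C.
          C is a leaf — visit C.
        At X: no right child.
      At J: go right to M.
        Visit M.
        At M: no left child.
        At M: go right to B.
          B is a leaf — visit B.
    At P: go right to K.
      Visit K.
      At K: go left to V.
        Visit V.
        At V: no left child.
        At V: go right to Q.
          Visit Q.
          At Q: no left child.
          At Q: go right to L.
            L is a leaf — visit L.
      At K: no right child.
At G: go right to N.
  Visit N.
  At N: no left child.
  At N: go right to S.
    S is a leaf — visit S.
Full pre-order sequence: G, E, Z, T, P, J, X, C, M, B, K, V, Q, L, N, S.

N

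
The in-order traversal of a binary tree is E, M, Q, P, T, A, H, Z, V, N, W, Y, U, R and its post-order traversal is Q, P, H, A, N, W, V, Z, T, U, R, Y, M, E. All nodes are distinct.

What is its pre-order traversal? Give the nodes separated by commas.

The last element of post-order is the root; it splits in-order into left and right subtrees.
Root E: left subtree has 0 nodes { }, right has 13 {M, Q, P, T, A, H, Z, V, N, W, Y, U, R}.
  Root M: left subtree has 0 nodes { }, right has 12 {Q, P, T, A, H, Z, V, N, W, Y, U, R}.
    Root Y: left subtree has 9 nodes {Q, P, T, A, H, Z, V, N, W}, right has 2 {U, R}.
      Root T: left subtree has 2 nodes {Q, P}, right has 6 {A, H, Z, V, N, W}.
        Root P: left subtree has 1 node {Q}, right has 0 { }.
        Root Z: left subtree has 2 nodes {A, H}, right has 3 {V, N, W}.
          Root A: left subtree has 0 nodes { }, right has 1 {H}.
          Root V: left subtree has 0 nodes { }, right has 2 {N, W}.
            Root W: left subtree has 1 node {N}, right has 0 { }.
      Root R: left subtree has 1 node {U}, right has 0 { }.

E, M, Y, T, P, Q, Z, A, H, V, W, N, R, U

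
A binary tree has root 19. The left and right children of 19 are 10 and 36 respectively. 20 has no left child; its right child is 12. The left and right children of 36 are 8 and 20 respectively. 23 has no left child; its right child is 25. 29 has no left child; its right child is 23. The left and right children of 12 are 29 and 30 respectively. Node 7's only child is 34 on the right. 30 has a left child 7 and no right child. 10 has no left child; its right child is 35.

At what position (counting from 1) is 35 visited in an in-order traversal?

2

In-order visits the left subtree, then the node, then the right subtree.
At 19: go left to 10.
  At 10: no left child.
  Visit 10.
  At 10: go right to 35.
    35 is a leaf — visit 35.
Visit 19.
At 19: go right to 36.
  At 36: go left to 8.
    8 is a leaf — visit 8.
  Visit 36.
  At 36: go right to 20.
    At 20: no left child.
    Visit 20.
    At 20: go right to 12.
      At 12: go left to 29.
        At 29: no left child.
        Visit 29.
        At 29: go right to 23.
          At 23: no left child.
          Visit 23.
          At 23: go right to 25.
            25 is a leaf — visit 25.
      Visit 12.
      At 12: go right to 30.
        At 30: go left to 7.
          At 7: no left child.
          Visit 7.
          At 7: go right to 34.
            34 is a leaf — visit 34.
        Visit 30.
        At 30: no right child.
Full in-order sequence: 10, 35, 19, 8, 36, 20, 29, 23, 25, 12, 7, 34, 30.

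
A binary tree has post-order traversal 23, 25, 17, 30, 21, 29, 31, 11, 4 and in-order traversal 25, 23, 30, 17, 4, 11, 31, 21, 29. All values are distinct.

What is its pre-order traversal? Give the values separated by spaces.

4 30 25 23 17 11 31 29 21

The last element of post-order is the root; it splits in-order into left and right subtrees.
Root 4: left subtree has 4 nodes {25, 23, 30, 17}, right has 4 {11, 31, 21, 29}.
  Root 30: left subtree has 2 nodes {25, 23}, right has 1 {17}.
    Root 25: left subtree has 0 nodes { }, right has 1 {23}.
  Root 11: left subtree has 0 nodes { }, right has 3 {31, 21, 29}.
    Root 31: left subtree has 0 nodes { }, right has 2 {21, 29}.
      Root 29: left subtree has 1 node {21}, right has 0 { }.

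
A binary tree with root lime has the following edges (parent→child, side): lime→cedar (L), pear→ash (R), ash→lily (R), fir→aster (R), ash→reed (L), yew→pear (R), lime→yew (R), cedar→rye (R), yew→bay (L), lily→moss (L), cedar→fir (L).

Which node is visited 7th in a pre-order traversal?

Pre-order visits the node, then its left subtree, then its right subtree.
Visit lime.
At lime: go left to cedar.
  Visit cedar.
  At cedar: go left to fir.
    Visit fir.
    At fir: no left child.
    At fir: go right to aster.
      aster is a leaf — visit aster.
  At cedar: go right to rye.
    rye is a leaf — visit rye.
At lime: go right to yew.
  Visit yew.
  At yew: go left to bay.
    bay is a leaf — visit bay.
  At yew: go right to pear.
    Visit pear.
    At pear: no left child.
    At pear: go right to ash.
      Visit ash.
      At ash: go left to reed.
        reed is a leaf — visit reed.
      At ash: go right to lily.
        Visit lily.
        At lily: go left to moss.
          moss is a leaf — visit moss.
        At lily: no right child.
Full pre-order sequence: lime, cedar, fir, aster, rye, yew, bay, pear, ash, reed, lily, moss.

bay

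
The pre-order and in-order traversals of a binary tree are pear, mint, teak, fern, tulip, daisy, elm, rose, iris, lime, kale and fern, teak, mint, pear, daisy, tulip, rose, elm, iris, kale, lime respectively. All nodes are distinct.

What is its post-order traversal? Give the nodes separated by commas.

fern, teak, mint, daisy, rose, kale, lime, iris, elm, tulip, pear

The first element of pre-order is the root; it splits in-order into left and right subtrees.
Root pear: left subtree has 3 nodes {fern, teak, mint}, right has 7 {daisy, tulip, rose, elm, iris, kale, lime}.
  Root mint: left subtree has 2 nodes {fern, teak}, right has 0 { }.
    Root teak: left subtree has 1 node {fern}, right has 0 { }.
  Root tulip: left subtree has 1 node {daisy}, right has 5 {rose, elm, iris, kale, lime}.
    Root elm: left subtree has 1 node {rose}, right has 3 {iris, kale, lime}.
      Root iris: left subtree has 0 nodes { }, right has 2 {kale, lime}.
        Root lime: left subtree has 1 node {kale}, right has 0 { }.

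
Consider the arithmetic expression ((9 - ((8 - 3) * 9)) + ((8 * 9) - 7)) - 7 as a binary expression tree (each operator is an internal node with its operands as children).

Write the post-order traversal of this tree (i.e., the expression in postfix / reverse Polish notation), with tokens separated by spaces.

9 8 3 - 9 * - 8 9 * 7 - + 7 -

Post-order on an expression tree gives postfix notation: for each operator, emit left operand, right operand, then the operator.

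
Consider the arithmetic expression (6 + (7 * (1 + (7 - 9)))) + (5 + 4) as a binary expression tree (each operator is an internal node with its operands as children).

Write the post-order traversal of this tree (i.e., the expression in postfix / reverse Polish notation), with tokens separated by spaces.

Post-order on an expression tree gives postfix notation: for each operator, emit left operand, right operand, then the operator.

6 7 1 7 9 - + * + 5 4 + +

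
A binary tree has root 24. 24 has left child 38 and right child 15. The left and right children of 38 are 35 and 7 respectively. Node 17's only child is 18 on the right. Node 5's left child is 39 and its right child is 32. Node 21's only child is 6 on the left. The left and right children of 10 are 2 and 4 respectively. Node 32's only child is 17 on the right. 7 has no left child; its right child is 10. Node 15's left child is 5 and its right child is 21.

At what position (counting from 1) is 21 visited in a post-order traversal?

13

Post-order visits the left subtree, then the right subtree, then the node.
At 24: go left to 38.
  At 38: go left to 35.
    35 is a leaf — visit 35.
  At 38: go right to 7.
    At 7: no left child.
    At 7: go right to 10.
      At 10: go left to 2.
        2 is a leaf — visit 2.
      At 10: go right to 4.
        4 is a leaf — visit 4.
      Visit 10.
    Visit 7.
  Visit 38.
At 24: go right to 15.
  At 15: go left to 5.
    At 5: go left to 39.
      39 is a leaf — visit 39.
    At 5: go right to 32.
      At 32: no left child.
      At 32: go right to 17.
        At 17: no left child.
        At 17: go right to 18.
          18 is a leaf — visit 18.
        Visit 17.
      Visit 32.
    Visit 5.
  At 15: go right to 21.
    At 21: go left to 6.
      6 is a leaf — visit 6.
    At 21: no right child.
    Visit 21.
  Visit 15.
Visit 24.
Full post-order sequence: 35, 2, 4, 10, 7, 38, 39, 18, 17, 32, 5, 6, 21, 15, 24.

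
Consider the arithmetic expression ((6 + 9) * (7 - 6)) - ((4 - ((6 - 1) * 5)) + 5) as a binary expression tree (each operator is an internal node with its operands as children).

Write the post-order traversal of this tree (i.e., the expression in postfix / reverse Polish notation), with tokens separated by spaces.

6 9 + 7 6 - * 4 6 1 - 5 * - 5 + -

Post-order on an expression tree gives postfix notation: for each operator, emit left operand, right operand, then the operator.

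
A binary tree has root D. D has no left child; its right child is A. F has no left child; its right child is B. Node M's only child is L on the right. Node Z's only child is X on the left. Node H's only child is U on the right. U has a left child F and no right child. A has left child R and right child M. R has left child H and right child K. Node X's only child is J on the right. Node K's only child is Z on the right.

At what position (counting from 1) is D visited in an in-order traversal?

In-order visits the left subtree, then the node, then the right subtree.
At D: no left child.
Visit D.
At D: go right to A.
  At A: go left to R.
    At R: go left to H.
      At H: no left child.
      Visit H.
      At H: go right to U.
        At U: go left to F.
          At F: no left child.
          Visit F.
          At F: go right to B.
            B is a leaf — visit B.
        Visit U.
        At U: no right child.
    Visit R.
    At R: go right to K.
      At K: no left child.
      Visit K.
      At K: go right to Z.
        At Z: go left to X.
          At X: no left child.
          Visit X.
          At X: go right to J.
            J is a leaf — visit J.
        Visit Z.
        At Z: no right child.
  Visit A.
  At A: go right to M.
    At M: no left child.
    Visit M.
    At M: go right to L.
      L is a leaf — visit L.
Full in-order sequence: D, H, F, B, U, R, K, X, J, Z, A, M, L.

1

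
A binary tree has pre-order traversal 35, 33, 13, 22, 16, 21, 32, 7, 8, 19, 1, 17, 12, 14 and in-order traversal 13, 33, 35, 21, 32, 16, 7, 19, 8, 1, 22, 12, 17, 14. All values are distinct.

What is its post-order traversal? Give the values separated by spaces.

13 33 32 21 19 1 8 7 16 12 14 17 22 35

The first element of pre-order is the root; it splits in-order into left and right subtrees.
Root 35: left subtree has 2 nodes {13, 33}, right has 11 {21, 32, 16, 7, 19, 8, 1, 22, 12, 17, 14}.
  Root 33: left subtree has 1 node {13}, right has 0 { }.
  Root 22: left subtree has 7 nodes {21, 32, 16, 7, 19, 8, 1}, right has 3 {12, 17, 14}.
    Root 16: left subtree has 2 nodes {21, 32}, right has 4 {7, 19, 8, 1}.
      Root 21: left subtree has 0 nodes { }, right has 1 {32}.
      Root 7: left subtree has 0 nodes { }, right has 3 {19, 8, 1}.
        Root 8: left subtree has 1 node {19}, right has 1 {1}.
    Root 17: left subtree has 1 node {12}, right has 1 {14}.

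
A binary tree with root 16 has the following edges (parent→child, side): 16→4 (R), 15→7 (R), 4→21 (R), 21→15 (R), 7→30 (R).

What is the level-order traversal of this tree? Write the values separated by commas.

16, 4, 21, 15, 7, 30

Level-order visits nodes level by level from the root, left to right within each level.
Level 0: 16
Level 1: 4
Level 2: 21
Level 3: 15
Level 4: 7
Level 5: 30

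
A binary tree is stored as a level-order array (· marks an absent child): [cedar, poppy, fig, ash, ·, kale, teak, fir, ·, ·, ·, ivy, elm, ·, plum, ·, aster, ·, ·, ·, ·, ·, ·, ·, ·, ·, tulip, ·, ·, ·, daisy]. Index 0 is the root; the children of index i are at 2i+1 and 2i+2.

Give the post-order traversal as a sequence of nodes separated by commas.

Post-order visits the left subtree, then the right subtree, then the node.
At cedar: go left to poppy.
  At poppy: go left to ash.
    At ash: go left to fir.
      At fir: no left child.
      At fir: go right to aster.
        aster is a leaf — visit aster.
      Visit fir.
    At ash: no right child.
    Visit ash.
  At poppy: no right child.
  Visit poppy.
At cedar: go right to fig.
  At fig: go left to kale.
    At kale: go left to ivy.
      ivy is a leaf — visit ivy.
    At kale: go right to elm.
      At elm: no left child.
      At elm: go right to tulip.
        tulip is a leaf — visit tulip.
      Visit elm.
    Visit kale.
  At fig: go right to teak.
    At teak: no left child.
    At teak: go right to plum.
      At plum: no left child.
      At plum: go right to daisy.
        daisy is a leaf — visit daisy.
      Visit plum.
    Visit teak.
  Visit fig.
Visit cedar.

aster, fir, ash, poppy, ivy, tulip, elm, kale, daisy, plum, teak, fig, cedar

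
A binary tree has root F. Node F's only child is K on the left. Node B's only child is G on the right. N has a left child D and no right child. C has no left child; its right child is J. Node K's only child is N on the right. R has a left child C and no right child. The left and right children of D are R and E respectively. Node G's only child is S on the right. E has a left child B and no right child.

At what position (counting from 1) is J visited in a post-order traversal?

Post-order visits the left subtree, then the right subtree, then the node.
At F: go left to K.
  At K: no left child.
  At K: go right to N.
    At N: go left to D.
      At D: go left to R.
        At R: go left to C.
          At C: no left child.
          At C: go right to J.
            J is a leaf — visit J.
          Visit C.
        At R: no right child.
        Visit R.
      At D: go right to E.
        At E: go left to B.
          At B: no left child.
          At B: go right to G.
            At G: no left child.
            At G: go right to S.
              S is a leaf — visit S.
            Visit G.
          Visit B.
        At E: no right child.
        Visit E.
      Visit D.
    At N: no right child.
    Visit N.
  Visit K.
At F: no right child.
Visit F.
Full post-order sequence: J, C, R, S, G, B, E, D, N, K, F.

1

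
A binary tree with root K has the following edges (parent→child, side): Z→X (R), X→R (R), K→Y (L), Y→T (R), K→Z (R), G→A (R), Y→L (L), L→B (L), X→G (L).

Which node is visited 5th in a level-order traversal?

T

Level-order visits nodes level by level from the root, left to right within each level.
Level 0: K
Level 1: Y, Z
Level 2: L, T, X
Level 3: B, G, R
Level 4: A
Full level-order sequence: K, Y, Z, L, T, X, B, G, R, A.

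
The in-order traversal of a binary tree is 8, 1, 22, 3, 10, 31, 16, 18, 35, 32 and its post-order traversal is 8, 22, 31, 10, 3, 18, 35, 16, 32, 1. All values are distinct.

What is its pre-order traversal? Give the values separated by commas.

The last element of post-order is the root; it splits in-order into left and right subtrees.
Root 1: left subtree has 1 node {8}, right has 8 {22, 3, 10, 31, 16, 18, 35, 32}.
  Root 32: left subtree has 7 nodes {22, 3, 10, 31, 16, 18, 35}, right has 0 { }.
    Root 16: left subtree has 4 nodes {22, 3, 10, 31}, right has 2 {18, 35}.
      Root 3: left subtree has 1 node {22}, right has 2 {10, 31}.
        Root 10: left subtree has 0 nodes { }, right has 1 {31}.
      Root 35: left subtree has 1 node {18}, right has 0 { }.

1, 8, 32, 16, 3, 22, 10, 31, 35, 18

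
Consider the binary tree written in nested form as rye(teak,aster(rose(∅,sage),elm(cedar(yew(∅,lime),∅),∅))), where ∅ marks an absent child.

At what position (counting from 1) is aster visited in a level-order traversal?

3

Level-order visits nodes level by level from the root, left to right within each level.
Level 0: rye
Level 1: teak, aster
Level 2: rose, elm
Level 3: sage, cedar
Level 4: yew
Level 5: lime
Full level-order sequence: rye, teak, aster, rose, elm, sage, cedar, yew, lime.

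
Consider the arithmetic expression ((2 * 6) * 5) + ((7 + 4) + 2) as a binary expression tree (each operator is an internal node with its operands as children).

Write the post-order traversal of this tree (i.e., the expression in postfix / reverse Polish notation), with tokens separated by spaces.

2 6 * 5 * 7 4 + 2 + +

Post-order on an expression tree gives postfix notation: for each operator, emit left operand, right operand, then the operator.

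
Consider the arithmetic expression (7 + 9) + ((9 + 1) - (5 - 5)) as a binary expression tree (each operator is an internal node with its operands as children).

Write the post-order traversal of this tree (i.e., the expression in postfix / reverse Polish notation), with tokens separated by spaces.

Post-order on an expression tree gives postfix notation: for each operator, emit left operand, right operand, then the operator.

7 9 + 9 1 + 5 5 - - +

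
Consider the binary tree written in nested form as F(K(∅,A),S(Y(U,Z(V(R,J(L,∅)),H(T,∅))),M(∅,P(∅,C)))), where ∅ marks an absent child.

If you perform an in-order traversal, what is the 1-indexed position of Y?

In-order visits the left subtree, then the node, then the right subtree.
At F: go left to K.
  At K: no left child.
  Visit K.
  At K: go right to A.
    A is a leaf — visit A.
Visit F.
At F: go right to S.
  At S: go left to Y.
    At Y: go left to U.
      U is a leaf — visit U.
    Visit Y.
    At Y: go right to Z.
      At Z: go left to V.
        At V: go left to R.
          R is a leaf — visit R.
        Visit V.
        At V: go right to J.
          At J: go left to L.
            L is a leaf — visit L.
          Visit J.
          At J: no right child.
      Visit Z.
      At Z: go right to H.
        At H: go left to T.
          T is a leaf — visit T.
        Visit H.
        At H: no right child.
  Visit S.
  At S: go right to M.
    At M: no left child.
    Visit M.
    At M: go right to P.
      At P: no left child.
      Visit P.
      At P: go right to C.
        C is a leaf — visit C.
Full in-order sequence: K, A, F, U, Y, R, V, L, J, Z, T, H, S, M, P, C.

5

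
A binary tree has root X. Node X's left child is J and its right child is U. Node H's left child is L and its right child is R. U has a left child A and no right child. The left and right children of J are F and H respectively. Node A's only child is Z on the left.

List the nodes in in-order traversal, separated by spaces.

In-order visits the left subtree, then the node, then the right subtree.
At X: go left to J.
  At J: go left to F.
    F is a leaf — visit F.
  Visit J.
  At J: go right to H.
    At H: go left to L.
      L is a leaf — visit L.
    Visit H.
    At H: go right to R.
      R is a leaf — visit R.
Visit X.
At X: go right to U.
  At U: go left to A.
    At A: go left to Z.
      Z is a leaf — visit Z.
    Visit A.
    At A: no right child.
  Visit U.
  At U: no right child.

F J L H R X Z A U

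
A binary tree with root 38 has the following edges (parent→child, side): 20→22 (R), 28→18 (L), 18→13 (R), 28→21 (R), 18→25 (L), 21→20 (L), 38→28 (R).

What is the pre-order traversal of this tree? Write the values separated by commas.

38, 28, 18, 25, 13, 21, 20, 22

Pre-order visits the node, then its left subtree, then its right subtree.
Visit 38.
At 38: no left child.
At 38: go right to 28.
  Visit 28.
  At 28: go left to 18.
    Visit 18.
    At 18: go left to 25.
      25 is a leaf — visit 25.
    At 18: go right to 13.
      13 is a leaf — visit 13.
  At 28: go right to 21.
    Visit 21.
    At 21: go left to 20.
      Visit 20.
      At 20: no left child.
      At 20: go right to 22.
        22 is a leaf — visit 22.
    At 21: no right child.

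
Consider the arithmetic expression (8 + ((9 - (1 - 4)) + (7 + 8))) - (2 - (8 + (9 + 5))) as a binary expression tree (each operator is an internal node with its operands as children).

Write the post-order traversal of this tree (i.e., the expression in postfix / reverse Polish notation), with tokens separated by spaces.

8 9 1 4 - - 7 8 + + + 2 8 9 5 + + - -

Post-order on an expression tree gives postfix notation: for each operator, emit left operand, right operand, then the operator.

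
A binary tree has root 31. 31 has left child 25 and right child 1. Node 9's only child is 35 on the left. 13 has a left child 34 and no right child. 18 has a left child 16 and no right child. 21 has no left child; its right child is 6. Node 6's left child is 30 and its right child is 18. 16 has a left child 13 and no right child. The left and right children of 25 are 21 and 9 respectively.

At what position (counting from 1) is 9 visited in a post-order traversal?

Post-order visits the left subtree, then the right subtree, then the node.
At 31: go left to 25.
  At 25: go left to 21.
    At 21: no left child.
    At 21: go right to 6.
      At 6: go left to 30.
        30 is a leaf — visit 30.
      At 6: go right to 18.
        At 18: go left to 16.
          At 16: go left to 13.
            At 13: go left to 34.
              34 is a leaf — visit 34.
            At 13: no right child.
            Visit 13.
          At 16: no right child.
          Visit 16.
        At 18: no right child.
        Visit 18.
      Visit 6.
    Visit 21.
  At 25: go right to 9.
    At 9: go left to 35.
      35 is a leaf — visit 35.
    At 9: no right child.
    Visit 9.
  Visit 25.
At 31: go right to 1.
  1 is a leaf — visit 1.
Visit 31.
Full post-order sequence: 30, 34, 13, 16, 18, 6, 21, 35, 9, 25, 1, 31.

9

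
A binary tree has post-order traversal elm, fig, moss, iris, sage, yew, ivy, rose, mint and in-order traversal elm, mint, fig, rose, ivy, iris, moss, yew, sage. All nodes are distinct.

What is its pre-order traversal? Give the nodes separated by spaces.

The last element of post-order is the root; it splits in-order into left and right subtrees.
Root mint: left subtree has 1 node {elm}, right has 7 {fig, rose, ivy, iris, moss, yew, sage}.
  Root rose: left subtree has 1 node {fig}, right has 5 {ivy, iris, moss, yew, sage}.
    Root ivy: left subtree has 0 nodes { }, right has 4 {iris, moss, yew, sage}.
      Root yew: left subtree has 2 nodes {iris, moss}, right has 1 {sage}.
        Root iris: left subtree has 0 nodes { }, right has 1 {moss}.

mint elm rose fig ivy yew iris moss sage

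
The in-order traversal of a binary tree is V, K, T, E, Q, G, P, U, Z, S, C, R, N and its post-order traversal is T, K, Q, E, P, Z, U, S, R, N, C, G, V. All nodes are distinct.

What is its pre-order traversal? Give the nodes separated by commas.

V, G, E, K, T, Q, C, S, U, P, Z, N, R

The last element of post-order is the root; it splits in-order into left and right subtrees.
Root V: left subtree has 0 nodes { }, right has 12 {K, T, E, Q, G, P, U, Z, S, C, R, N}.
  Root G: left subtree has 4 nodes {K, T, E, Q}, right has 7 {P, U, Z, S, C, R, N}.
    Root E: left subtree has 2 nodes {K, T}, right has 1 {Q}.
      Root K: left subtree has 0 nodes { }, right has 1 {T}.
    Root C: left subtree has 4 nodes {P, U, Z, S}, right has 2 {R, N}.
      Root S: left subtree has 3 nodes {P, U, Z}, right has 0 { }.
        Root U: left subtree has 1 node {P}, right has 1 {Z}.
      Root N: left subtree has 1 node {R}, right has 0 { }.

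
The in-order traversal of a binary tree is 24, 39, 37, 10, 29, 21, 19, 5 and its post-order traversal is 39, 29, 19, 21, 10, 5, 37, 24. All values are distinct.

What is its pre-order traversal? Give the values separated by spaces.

The last element of post-order is the root; it splits in-order into left and right subtrees.
Root 24: left subtree has 0 nodes { }, right has 7 {39, 37, 10, 29, 21, 19, 5}.
  Root 37: left subtree has 1 node {39}, right has 5 {10, 29, 21, 19, 5}.
    Root 5: left subtree has 4 nodes {10, 29, 21, 19}, right has 0 { }.
      Root 10: left subtree has 0 nodes { }, right has 3 {29, 21, 19}.
        Root 21: left subtree has 1 node {29}, right has 1 {19}.

24 37 39 5 10 21 29 19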